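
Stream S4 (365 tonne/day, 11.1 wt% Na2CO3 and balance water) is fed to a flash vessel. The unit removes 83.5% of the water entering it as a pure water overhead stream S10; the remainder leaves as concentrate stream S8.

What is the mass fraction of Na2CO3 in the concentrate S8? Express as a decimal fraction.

Na2CO3 is not removed: 365×0.111 = 40.515 tonne/day of Na2CO3 enters S8.
water entering = 365×0.889 = 324.49 tonne/day; overhead removed = 0.835×324.49 = 270.94 tonne/day.
Concentrate = 365 − 270.94 = 94.055 tonne/day.
Mass fraction = 40.515/94.055 = 0.431.

0.431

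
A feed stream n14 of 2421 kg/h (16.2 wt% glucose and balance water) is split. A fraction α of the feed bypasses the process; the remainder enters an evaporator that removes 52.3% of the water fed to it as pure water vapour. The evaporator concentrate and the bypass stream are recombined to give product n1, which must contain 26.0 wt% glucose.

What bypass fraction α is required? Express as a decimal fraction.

0.140

All 2421×0.162 = 392.2 kg/h of glucose reaches n1, so n1 = 392.2/0.260 = 1508.5 kg/h and vapour = 912.53 kg/h.
The evaporator receives (1−α)·2421 of feed at 0.838 water and removes 0.523 of that water:
0.523×0.838×(1−α)×2421 = 912.53
(1−α) = 912.53/1061.1 = 0.8600;  α = 0.1400.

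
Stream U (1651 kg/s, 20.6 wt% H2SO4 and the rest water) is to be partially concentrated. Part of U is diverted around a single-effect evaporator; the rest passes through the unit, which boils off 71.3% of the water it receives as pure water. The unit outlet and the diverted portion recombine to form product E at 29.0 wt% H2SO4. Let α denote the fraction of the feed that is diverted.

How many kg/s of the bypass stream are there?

All 1651×0.206 = 340.11 kg/s of H2SO4 reaches E, so E = 340.11/0.290 = 1172.8 kg/s and vapour = 478.22 kg/s.
The evaporator receives (1−α)·1651 of feed at 0.794 water and removes 0.713 of that water:
0.713×0.794×(1−α)×1651 = 478.22
(1−α) = 478.22/934.67 = 0.5116;  α = 0.4884.
Bypass flow = 0.4884×1651 = 806.27 kg/s.

806.3 kg/s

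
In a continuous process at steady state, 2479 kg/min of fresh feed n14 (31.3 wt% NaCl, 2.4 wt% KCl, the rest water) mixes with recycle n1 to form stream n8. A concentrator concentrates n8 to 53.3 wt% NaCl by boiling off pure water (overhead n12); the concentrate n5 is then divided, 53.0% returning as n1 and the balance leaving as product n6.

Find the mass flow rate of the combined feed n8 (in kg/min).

4121 kg/min

Overall NaCl balance (none leaves overhead): NaCl in fresh feed = NaCl in product, i.e. 2479×0.313 = (1−0.530)·n5·0.533.
n5 = 775.93/(0.533×0.470) = 3097.4 kg/min.
Recycle n1 = 0.530×3097.4 = 1641.6 kg/min.
Combined feed n8 = 2479 + 1641.6 = 4120.6 kg/min.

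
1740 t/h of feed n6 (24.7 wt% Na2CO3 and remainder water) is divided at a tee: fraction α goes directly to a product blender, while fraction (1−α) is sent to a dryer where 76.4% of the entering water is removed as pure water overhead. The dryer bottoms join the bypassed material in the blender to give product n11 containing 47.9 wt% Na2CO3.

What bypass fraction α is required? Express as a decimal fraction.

0.158

All 1740×0.247 = 429.78 t/h of Na2CO3 reaches n11, so n11 = 429.78/0.479 = 897.24 t/h and vapour = 842.76 t/h.
The evaporator receives (1−α)·1740 of feed at 0.753 water and removes 0.764 of that water:
0.764×0.753×(1−α)×1740 = 842.76
(1−α) = 842.76/1001 = 0.8419;  α = 0.1581.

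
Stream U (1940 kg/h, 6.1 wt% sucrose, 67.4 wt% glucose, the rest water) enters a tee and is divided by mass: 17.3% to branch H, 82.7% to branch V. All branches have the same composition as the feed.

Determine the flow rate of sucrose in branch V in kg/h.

Branch V total = 0.827×1940 = 1604.4 kg/h.
sucrose in V = 0.061×1604.4 = 97.867 kg/h.

97.87 kg/h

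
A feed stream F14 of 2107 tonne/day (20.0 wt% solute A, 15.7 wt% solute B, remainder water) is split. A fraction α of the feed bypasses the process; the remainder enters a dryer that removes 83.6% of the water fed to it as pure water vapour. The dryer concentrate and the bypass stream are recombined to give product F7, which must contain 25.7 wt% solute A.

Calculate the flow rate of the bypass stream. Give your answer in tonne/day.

1238 tonne/day

All 2107×0.200 = 421.4 tonne/day of solute A reaches F7, so F7 = 421.4/0.257 = 1639.7 tonne/day and vapour = 467.31 tonne/day.
The evaporator receives (1−α)·2107 of feed at 0.643 water and removes 0.836 of that water:
0.836×0.643×(1−α)×2107 = 467.31
(1−α) = 467.31/1132.6 = 0.4126;  α = 0.5874.
Bypass flow = 0.5874×2107 = 1237.7 tonne/day.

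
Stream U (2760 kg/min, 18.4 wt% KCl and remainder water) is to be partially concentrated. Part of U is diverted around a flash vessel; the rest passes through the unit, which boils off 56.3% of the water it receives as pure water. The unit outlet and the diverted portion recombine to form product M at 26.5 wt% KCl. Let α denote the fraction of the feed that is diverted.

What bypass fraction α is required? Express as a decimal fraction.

0.335

All 2760×0.184 = 507.84 kg/min of KCl reaches M, so M = 507.84/0.265 = 1916.4 kg/min and vapour = 843.62 kg/min.
The evaporator receives (1−α)·2760 of feed at 0.816 water and removes 0.563 of that water:
0.563×0.816×(1−α)×2760 = 843.62
(1−α) = 843.62/1268 = 0.6653;  α = 0.3347.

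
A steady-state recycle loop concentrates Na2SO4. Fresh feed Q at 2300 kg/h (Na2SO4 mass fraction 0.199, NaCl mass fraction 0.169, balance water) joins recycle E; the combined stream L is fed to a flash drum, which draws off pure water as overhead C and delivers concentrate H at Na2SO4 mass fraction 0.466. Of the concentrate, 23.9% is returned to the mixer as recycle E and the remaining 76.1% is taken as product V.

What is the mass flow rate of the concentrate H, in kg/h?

1291 kg/h

Overall Na2SO4 balance (none leaves overhead): Na2SO4 in fresh feed = Na2SO4 in product, i.e. 2300×0.199 = (1−0.239)·H·0.466.
H = 457.7/(0.466×0.761) = 1290.7 kg/h.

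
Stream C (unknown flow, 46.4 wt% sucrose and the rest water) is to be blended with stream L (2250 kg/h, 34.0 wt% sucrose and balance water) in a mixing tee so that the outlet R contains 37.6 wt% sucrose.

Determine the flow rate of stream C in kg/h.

Let C be the unknown flow. Total out = 2250 + C.
sucrose balance: 765 + 0.464·C = 0.376·(2250 + C)
(0.464 − 0.376)·C = 0.376×2250 − 765 = 81
C = 81 / 0.088 = 920.45 kg/h

920.5 kg/h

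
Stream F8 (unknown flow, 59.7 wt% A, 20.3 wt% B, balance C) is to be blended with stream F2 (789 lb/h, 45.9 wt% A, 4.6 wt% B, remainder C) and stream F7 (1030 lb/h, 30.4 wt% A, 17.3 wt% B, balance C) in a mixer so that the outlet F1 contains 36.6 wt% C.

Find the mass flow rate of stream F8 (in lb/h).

Let F8 be the unknown flow. Total out = 1819 + F8.
C balance: 929.25 + 0.200·F8 = 0.366·(1819 + F8)
(0.200 − 0.366)·F8 = 0.366×1819 − 929.25 = -263.49
F8 = -263.49 / -0.166 = 1587.3 lb/h

1587 lb/h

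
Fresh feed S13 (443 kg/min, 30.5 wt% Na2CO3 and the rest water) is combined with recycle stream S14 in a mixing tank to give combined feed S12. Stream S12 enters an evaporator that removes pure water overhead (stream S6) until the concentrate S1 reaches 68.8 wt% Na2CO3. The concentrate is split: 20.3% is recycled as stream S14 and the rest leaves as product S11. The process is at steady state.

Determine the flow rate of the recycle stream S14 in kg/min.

50.02 kg/min

Overall Na2CO3 balance (none leaves overhead): Na2CO3 in fresh feed = Na2CO3 in product, i.e. 443×0.305 = (1−0.203)·S1·0.688.
S1 = 135.12/(0.688×0.797) = 246.41 kg/min.
Recycle S14 = 0.203×246.41 = 50.021 kg/min.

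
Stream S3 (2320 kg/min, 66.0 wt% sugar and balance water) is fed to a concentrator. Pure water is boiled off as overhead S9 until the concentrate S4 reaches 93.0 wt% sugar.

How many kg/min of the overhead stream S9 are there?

673.5 kg/min

sugar is conserved: 2320×0.660 = 1531.2 kg/min all reports to the concentrate.
Concentrate = 1531.2/(target fraction) = 1646.5 kg/min.
Overhead = 2320 − 1646.5 = 673.55 kg/min.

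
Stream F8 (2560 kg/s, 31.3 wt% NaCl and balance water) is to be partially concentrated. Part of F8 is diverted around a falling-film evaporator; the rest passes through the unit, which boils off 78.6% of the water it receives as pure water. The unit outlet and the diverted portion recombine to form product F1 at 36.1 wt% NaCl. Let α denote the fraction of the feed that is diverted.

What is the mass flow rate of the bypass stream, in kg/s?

1930 kg/s

All 2560×0.313 = 801.28 kg/s of NaCl reaches F1, so F1 = 801.28/0.361 = 2219.6 kg/s and vapour = 340.39 kg/s.
The evaporator receives (1−α)·2560 of feed at 0.687 water and removes 0.786 of that water:
0.786×0.687×(1−α)×2560 = 340.39
(1−α) = 340.39/1382.4 = 0.2462;  α = 0.7538.
Bypass flow = 0.7538×2560 = 1929.6 kg/s.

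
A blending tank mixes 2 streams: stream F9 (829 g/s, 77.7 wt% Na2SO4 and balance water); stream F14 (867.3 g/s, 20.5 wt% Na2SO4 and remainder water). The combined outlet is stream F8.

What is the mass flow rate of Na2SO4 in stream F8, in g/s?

821.9 g/s

Na2SO4 out = Na2SO4 in = 829×0.777 + 867.3×0.205 = 821.93 g/s.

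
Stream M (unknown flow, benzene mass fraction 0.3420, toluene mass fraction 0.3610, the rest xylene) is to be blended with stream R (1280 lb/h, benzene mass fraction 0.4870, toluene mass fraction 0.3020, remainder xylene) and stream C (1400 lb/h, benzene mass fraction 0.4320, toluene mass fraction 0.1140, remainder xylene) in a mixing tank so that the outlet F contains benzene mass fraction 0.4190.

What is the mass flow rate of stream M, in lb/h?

Let M be the unknown flow. Total out = 2680 + M.
benzene balance: 1228.2 + 0.342·M = 0.419·(2680 + M)
(0.342 − 0.419)·M = 0.419×2680 − 1228.2 = -105.24
M = -105.24 / -0.077 = 1366.8 lb/h

1367 lb/h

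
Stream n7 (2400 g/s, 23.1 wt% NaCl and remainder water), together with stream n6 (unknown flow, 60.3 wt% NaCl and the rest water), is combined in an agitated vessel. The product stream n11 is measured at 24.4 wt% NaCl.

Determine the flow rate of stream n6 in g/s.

Let n6 be the unknown flow. Total out = 2400 + n6.
NaCl balance: 554.4 + 0.603·n6 = 0.244·(2400 + n6)
(0.603 − 0.244)·n6 = 0.244×2400 − 554.4 = 31.2
n6 = 31.2 / 0.359 = 86.908 g/s

86.91 g/s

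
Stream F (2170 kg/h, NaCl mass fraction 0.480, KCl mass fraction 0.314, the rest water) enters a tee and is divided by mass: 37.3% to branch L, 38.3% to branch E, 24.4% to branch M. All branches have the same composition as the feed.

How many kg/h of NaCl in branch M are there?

254.2 kg/h

Branch M total = 0.244×2170 = 529.48 kg/h.
NaCl in M = 0.480×529.48 = 254.15 kg/h.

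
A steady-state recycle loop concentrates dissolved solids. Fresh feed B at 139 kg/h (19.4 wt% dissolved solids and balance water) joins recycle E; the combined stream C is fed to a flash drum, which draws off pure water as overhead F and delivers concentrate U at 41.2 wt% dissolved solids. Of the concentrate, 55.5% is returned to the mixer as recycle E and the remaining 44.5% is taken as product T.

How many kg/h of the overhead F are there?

73.55 kg/h

Overall dissolved solids balance (none leaves overhead): dissolved solids in fresh feed = dissolved solids in product, i.e. 139×0.194 = (1−0.555)·U·0.412.
U = 26.966/(0.412×0.445) = 147.08 kg/h.
Recycle E = 0.555×147.08 = 81.63 kg/h.
Combined feed C = 139 + 81.63 = 220.63 kg/h.
Overhead F = C − U = 220.63 − 147.08 = 73.549 kg/h.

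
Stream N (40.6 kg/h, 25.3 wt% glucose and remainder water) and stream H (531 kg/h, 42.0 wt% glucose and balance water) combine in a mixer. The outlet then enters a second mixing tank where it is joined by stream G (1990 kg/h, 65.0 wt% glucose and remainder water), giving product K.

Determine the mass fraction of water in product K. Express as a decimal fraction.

Overall, product flow = 2561.6 kg/h.
water in = 40.6×0.747 + 531×0.580 + 1990×0.350 = 1034.8 kg/h.
water fraction in K = 0.404.

0.404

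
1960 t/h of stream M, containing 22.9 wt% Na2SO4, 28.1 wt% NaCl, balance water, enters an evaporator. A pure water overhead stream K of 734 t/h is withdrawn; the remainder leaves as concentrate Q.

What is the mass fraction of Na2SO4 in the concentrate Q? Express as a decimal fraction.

0.366

Na2SO4 is not removed: 1960×0.229 = 448.84 t/h of Na2SO4 enters Q.
Concentrate = 1960 − 734 = 1226 t/h.
Mass fraction = 448.84/1226 = 0.366.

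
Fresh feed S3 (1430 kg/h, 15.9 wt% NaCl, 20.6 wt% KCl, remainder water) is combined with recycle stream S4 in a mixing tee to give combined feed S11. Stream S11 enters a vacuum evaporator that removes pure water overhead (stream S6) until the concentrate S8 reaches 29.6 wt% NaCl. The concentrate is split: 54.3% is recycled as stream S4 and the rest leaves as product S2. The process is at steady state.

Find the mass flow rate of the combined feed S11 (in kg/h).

Overall NaCl balance (none leaves overhead): NaCl in fresh feed = NaCl in product, i.e. 1430×0.159 = (1−0.543)·S8·0.296.
S8 = 227.37/(0.296×0.457) = 1680.8 kg/h.
Recycle S4 = 0.543×1680.8 = 912.69 kg/h.
Combined feed S11 = 1430 + 912.69 = 2342.7 kg/h.

2343 kg/h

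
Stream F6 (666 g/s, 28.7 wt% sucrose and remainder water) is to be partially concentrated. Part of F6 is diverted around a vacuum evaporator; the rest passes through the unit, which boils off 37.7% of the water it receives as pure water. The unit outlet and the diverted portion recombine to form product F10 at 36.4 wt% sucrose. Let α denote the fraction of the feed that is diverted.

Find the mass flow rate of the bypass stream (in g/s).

141.9 g/s

All 666×0.287 = 191.14 g/s of sucrose reaches F10, so F10 = 191.14/0.364 = 525.12 g/s and vapour = 140.88 g/s.
The evaporator receives (1−α)·666 of feed at 0.713 water and removes 0.377 of that water:
0.377×0.713×(1−α)×666 = 140.88
(1−α) = 140.88/179.02 = 0.7870;  α = 0.2130.
Bypass flow = 0.2130×666 = 141.88 g/s.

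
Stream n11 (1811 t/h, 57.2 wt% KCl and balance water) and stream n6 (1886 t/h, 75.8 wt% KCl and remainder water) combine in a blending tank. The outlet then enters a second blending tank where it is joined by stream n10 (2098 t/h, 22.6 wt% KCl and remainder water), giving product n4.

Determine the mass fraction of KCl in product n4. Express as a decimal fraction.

0.507

Overall, product flow = 5795 t/h.
KCl in = 1811×0.572 + 1886×0.758 + 2098×0.226 = 2939.6 t/h.
KCl fraction in n4 = 0.507.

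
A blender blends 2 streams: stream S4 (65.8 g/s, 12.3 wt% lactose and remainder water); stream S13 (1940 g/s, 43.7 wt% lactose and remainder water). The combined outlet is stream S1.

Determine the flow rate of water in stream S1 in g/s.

water out = water in = 65.8×0.877 + 1940×0.563 = 1149.9 g/s.

1150 g/s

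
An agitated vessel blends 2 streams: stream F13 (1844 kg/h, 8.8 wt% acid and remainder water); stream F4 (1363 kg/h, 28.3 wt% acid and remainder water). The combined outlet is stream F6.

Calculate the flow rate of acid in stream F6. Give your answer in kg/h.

acid out = acid in = 1844×0.088 + 1363×0.283 = 548 kg/h.

548 kg/h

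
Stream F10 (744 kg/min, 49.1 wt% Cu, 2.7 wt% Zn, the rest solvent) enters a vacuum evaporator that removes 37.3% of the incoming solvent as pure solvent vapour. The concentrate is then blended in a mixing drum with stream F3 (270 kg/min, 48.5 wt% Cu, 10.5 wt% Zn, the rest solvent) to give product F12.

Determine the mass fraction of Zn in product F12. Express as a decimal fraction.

0.055

Vapour removed = 0.373×0.482×744 = 133.76 kg/min; concentrate = 610.24 kg/min.
Zn reaching the mixer = 20.088 (from concentrate) + 270×0.105 = 48.438 kg/min.
Product flow = 610.24 + 270 = 880.24 kg/min; Zn fraction = 0.055.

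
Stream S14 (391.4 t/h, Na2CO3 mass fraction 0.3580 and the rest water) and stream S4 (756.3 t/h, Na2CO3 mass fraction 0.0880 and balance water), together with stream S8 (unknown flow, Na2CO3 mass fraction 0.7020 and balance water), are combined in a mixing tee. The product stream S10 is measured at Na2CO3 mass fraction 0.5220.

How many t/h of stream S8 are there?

Let S8 be the unknown flow. Total out = 1147.7 + S8.
Na2CO3 balance: 206.68 + 0.702·S8 = 0.522·(1147.7 + S8)
(0.702 − 0.522)·S8 = 0.522×1147.7 − 206.68 = 392.42
S8 = 392.42 / 0.180 = 2180.1 t/h

2180 t/h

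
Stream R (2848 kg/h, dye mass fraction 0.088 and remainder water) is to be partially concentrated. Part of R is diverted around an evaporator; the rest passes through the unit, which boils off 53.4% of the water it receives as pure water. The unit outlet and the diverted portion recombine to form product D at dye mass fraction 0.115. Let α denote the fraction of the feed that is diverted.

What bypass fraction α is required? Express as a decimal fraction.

0.518

All 2848×0.088 = 250.62 kg/h of dye reaches D, so D = 250.62/0.115 = 2179.3 kg/h and vapour = 668.66 kg/h.
The evaporator receives (1−α)·2848 of feed at 0.912 water and removes 0.534 of that water:
0.534×0.912×(1−α)×2848 = 668.66
(1−α) = 668.66/1387 = 0.4821;  α = 0.5179.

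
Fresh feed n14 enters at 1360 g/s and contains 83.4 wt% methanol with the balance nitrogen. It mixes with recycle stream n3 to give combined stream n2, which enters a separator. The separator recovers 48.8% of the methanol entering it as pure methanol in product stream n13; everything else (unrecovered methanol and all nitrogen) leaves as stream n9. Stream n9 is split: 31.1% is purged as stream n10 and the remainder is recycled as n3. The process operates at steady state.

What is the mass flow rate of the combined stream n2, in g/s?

nitrogen enters only via n14 and leaves only via the purge: 1360×0.166 = 0.311×(nitrogen in n9), and the separator passes all nitrogen, so nitrogen in n2 = nitrogen in n9 = 725.92 g/s.
methanol in n2: m_A = 1360×0.834 + (1−0.311)·(1−0.488)·m_A, so m_A = 1134.2/0.6472 = 1752.4 g/s.
n2 = 1752.4 + 725.92 = 2478.4 g/s.

2478 g/s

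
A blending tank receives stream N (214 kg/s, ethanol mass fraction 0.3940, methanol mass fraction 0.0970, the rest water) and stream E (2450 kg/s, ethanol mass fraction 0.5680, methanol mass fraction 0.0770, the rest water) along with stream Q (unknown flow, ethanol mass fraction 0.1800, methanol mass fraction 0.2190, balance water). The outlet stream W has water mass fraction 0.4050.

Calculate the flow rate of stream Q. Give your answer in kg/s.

Let Q be the unknown flow. Total out = 2664 + Q.
water balance: 978.68 + 0.601·Q = 0.405·(2664 + Q)
(0.601 − 0.405)·Q = 0.405×2664 − 978.68 = 100.24
Q = 100.24 / 0.196 = 511.45 kg/s

511.4 kg/s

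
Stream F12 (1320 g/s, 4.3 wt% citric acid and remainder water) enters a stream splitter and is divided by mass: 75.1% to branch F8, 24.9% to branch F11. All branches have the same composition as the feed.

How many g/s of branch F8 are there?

991.3 g/s

Branch F8 flow = 0.751×1320 = 991.32 g/s.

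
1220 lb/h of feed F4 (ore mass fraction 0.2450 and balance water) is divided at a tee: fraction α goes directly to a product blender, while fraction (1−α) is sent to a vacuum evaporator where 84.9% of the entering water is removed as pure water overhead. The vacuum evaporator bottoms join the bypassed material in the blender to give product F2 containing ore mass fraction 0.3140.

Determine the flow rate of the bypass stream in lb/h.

801.8 lb/h

All 1220×0.245 = 298.9 lb/h of ore reaches F2, so F2 = 298.9/0.314 = 951.91 lb/h and vapour = 268.09 lb/h.
The evaporator receives (1−α)·1220 of feed at 0.755 water and removes 0.849 of that water:
0.849×0.755×(1−α)×1220 = 268.09
(1−α) = 268.09/782.01 = 0.3428;  α = 0.6572.
Bypass flow = 0.6572×1220 = 801.76 lb/h.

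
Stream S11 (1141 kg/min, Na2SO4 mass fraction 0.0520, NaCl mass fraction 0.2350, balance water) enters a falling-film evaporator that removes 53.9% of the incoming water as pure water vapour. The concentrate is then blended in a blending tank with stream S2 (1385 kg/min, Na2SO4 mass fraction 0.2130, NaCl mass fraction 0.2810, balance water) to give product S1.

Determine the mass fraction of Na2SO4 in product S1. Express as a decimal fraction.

0.1697

Vapour removed = 0.539×0.713×1141 = 438.49 kg/min; concentrate = 702.51 kg/min.
Na2SO4 reaching the mixer = 59.332 (from concentrate) + 1385×0.213 = 354.34 kg/min.
Product flow = 702.51 + 1385 = 2087.5 kg/min; Na2SO4 fraction = 0.1697.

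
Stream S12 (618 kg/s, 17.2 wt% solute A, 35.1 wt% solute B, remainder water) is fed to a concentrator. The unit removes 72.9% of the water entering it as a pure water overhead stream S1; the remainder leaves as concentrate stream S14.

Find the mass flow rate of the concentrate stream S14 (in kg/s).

water entering = 618×0.477 = 294.79 kg/s; overhead removed = 0.729×294.79 = 214.9 kg/s.
Concentrate = 618 − 214.9 = 403.1 kg/s.

403.1 kg/s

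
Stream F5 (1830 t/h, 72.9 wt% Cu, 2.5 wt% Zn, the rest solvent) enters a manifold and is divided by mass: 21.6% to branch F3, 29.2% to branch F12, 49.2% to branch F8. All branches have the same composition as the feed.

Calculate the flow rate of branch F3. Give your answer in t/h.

395.3 t/h

Branch F3 flow = 0.216×1830 = 395.28 t/h.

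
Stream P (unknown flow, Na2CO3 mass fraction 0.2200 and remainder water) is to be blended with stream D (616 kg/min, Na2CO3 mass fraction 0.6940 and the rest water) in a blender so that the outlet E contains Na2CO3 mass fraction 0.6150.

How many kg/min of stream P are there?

Let P be the unknown flow. Total out = 616 + P.
Na2CO3 balance: 427.5 + 0.220·P = 0.615·(616 + P)
(0.220 − 0.615)·P = 0.615×616 − 427.5 = -48.664
P = -48.664 / -0.395 = 123.2 kg/min

123.2 kg/min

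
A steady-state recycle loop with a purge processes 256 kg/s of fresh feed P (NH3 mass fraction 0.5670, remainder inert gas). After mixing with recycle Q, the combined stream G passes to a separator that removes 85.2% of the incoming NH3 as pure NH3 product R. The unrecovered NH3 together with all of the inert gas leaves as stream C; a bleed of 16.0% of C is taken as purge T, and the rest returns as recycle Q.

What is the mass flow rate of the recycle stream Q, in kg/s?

602.6 kg/s

inert gas enters only via P and leaves only via the purge: 256×0.433 = 0.160×(inert gas in C), and the separator passes all inert gas, so inert gas in G = inert gas in C = 692.8 kg/s.
NH3 in G: m_A = 256×0.567 + (1−0.160)·(1−0.852)·m_A, so m_A = 145.15/0.8757 = 165.76 kg/s.
C = (1−0.852)×165.76 + 692.8 = 717.33 kg/s.
Recycle Q = (1−0.160)×717.33 = 602.56 kg/s.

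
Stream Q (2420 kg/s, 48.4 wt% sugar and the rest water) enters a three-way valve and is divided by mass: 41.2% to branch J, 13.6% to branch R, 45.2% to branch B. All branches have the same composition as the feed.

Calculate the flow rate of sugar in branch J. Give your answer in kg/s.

482.6 kg/s

Branch J total = 0.412×2420 = 997.04 kg/s.
sugar in J = 0.484×997.04 = 482.57 kg/s.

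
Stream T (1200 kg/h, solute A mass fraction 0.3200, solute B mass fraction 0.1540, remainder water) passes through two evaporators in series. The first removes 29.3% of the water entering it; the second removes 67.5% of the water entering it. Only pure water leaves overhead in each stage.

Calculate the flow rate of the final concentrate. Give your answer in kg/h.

713.8 kg/h

water in feed = 1200×0.526 = 631.2 kg/h.
After stage 1: water left = (1−0.293)×631.2 = 446.26; stream total = 1015.1 kg/h.
After stage 2: water left = (1−0.675)×446.26 = 145.03; final concentrate = 713.83 kg/h.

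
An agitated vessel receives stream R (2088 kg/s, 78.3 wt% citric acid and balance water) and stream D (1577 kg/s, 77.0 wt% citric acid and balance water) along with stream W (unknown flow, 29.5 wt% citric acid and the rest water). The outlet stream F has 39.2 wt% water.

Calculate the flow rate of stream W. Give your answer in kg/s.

1984 kg/s

Let W be the unknown flow. Total out = 3665 + W.
water balance: 815.81 + 0.705·W = 0.392·(3665 + W)
(0.705 − 0.392)·W = 0.392×3665 − 815.81 = 620.87
W = 620.87 / 0.313 = 1983.6 kg/s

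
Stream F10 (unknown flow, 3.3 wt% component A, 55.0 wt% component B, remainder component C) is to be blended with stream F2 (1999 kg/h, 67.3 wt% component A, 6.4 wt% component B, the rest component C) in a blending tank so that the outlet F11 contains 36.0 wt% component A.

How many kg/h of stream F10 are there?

Let F10 be the unknown flow. Total out = 1999 + F10.
component A balance: 1345.3 + 0.033·F10 = 0.360·(1999 + F10)
(0.033 − 0.360)·F10 = 0.360×1999 − 1345.3 = -625.69
F10 = -625.69 / -0.327 = 1913.4 kg/h

1913 kg/h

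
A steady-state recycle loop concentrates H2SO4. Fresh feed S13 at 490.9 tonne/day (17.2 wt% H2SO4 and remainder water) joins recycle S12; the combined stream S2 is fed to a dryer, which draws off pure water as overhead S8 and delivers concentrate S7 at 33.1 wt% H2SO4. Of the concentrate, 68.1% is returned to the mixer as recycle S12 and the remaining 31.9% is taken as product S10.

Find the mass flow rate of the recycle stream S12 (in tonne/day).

Overall H2SO4 balance (none leaves overhead): H2SO4 in fresh feed = H2SO4 in product, i.e. 490.9×0.172 = (1−0.681)·S7·0.331.
S7 = 84.435/(0.331×0.319) = 799.66 tonne/day.
Recycle S12 = 0.681×799.66 = 544.57 tonne/day.

544.6 tonne/day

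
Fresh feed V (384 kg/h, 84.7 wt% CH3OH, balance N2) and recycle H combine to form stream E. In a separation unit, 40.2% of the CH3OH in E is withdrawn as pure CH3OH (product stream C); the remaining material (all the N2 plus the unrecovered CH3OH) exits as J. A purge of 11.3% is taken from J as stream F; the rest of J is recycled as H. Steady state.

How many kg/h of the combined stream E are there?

N2 enters only via V and leaves only via the purge: 384×0.153 = 0.113×(N2 in J), and the separation unit passes all N2, so N2 in E = N2 in J = 519.93 kg/h.
CH3OH in E: m_A = 384×0.847 + (1−0.113)·(1−0.402)·m_A, so m_A = 325.25/0.4696 = 692.64 kg/h.
E = 692.64 + 519.93 = 1212.6 kg/h.

1213 kg/h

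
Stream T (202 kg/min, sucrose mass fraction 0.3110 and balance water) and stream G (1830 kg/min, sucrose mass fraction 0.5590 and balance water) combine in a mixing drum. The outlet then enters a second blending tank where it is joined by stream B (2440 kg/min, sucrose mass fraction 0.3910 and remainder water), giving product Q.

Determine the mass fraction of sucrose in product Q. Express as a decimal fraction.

Overall, product flow = 4472 kg/min.
sucrose in = 202×0.311 + 1830×0.559 + 2440×0.391 = 2039.8 kg/min.
sucrose fraction in Q = 0.4561.

0.4561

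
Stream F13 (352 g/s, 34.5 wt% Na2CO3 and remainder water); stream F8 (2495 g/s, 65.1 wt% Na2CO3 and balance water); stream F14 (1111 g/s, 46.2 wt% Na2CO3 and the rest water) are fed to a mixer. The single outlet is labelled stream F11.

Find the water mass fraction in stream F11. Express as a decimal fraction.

0.429

Total flow out = 352 + 2495 + 1111 = 3958 g/s.
water in = 352×0.655 + 2495×0.349 + 1111×0.538 = 1699 g/s.
water mass fraction in F11 = 1699/3958 = 0.429.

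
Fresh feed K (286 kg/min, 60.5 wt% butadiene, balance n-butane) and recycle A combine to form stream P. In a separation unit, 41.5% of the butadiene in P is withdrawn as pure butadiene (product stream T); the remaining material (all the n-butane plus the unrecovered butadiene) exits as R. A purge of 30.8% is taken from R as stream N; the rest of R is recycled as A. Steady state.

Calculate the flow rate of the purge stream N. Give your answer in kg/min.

n-butane enters only via K and leaves only via the purge: 286×0.395 = 0.308×(n-butane in R), and the separation unit passes all n-butane, so n-butane in P = n-butane in R = 366.79 kg/min.
butadiene in P: m_A = 286×0.605 + (1−0.308)·(1−0.415)·m_A, so m_A = 173.03/0.5952 = 290.72 kg/min.
R = (1−0.415)×290.72 + 366.79 = 536.86 kg/min.
Purge N = 0.308×536.86 = 165.35 kg/min.

165.4 kg/min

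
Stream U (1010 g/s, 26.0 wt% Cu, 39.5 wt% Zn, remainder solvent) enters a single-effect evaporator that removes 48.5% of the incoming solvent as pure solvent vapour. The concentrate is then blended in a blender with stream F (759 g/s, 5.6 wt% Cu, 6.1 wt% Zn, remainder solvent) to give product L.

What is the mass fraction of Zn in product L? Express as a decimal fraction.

0.278

Vapour removed = 0.485×0.345×1010 = 169 g/s; concentrate = 841 g/s.
Zn reaching the mixer = 398.95 (from concentrate) + 759×0.061 = 445.25 g/s.
Product flow = 841 + 759 = 1600 g/s; Zn fraction = 0.278.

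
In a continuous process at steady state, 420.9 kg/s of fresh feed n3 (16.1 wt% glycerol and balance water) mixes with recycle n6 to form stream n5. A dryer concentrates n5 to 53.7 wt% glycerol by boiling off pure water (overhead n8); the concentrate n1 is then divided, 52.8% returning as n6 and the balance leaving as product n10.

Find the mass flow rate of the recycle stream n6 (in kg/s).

Overall glycerol balance (none leaves overhead): glycerol in fresh feed = glycerol in product, i.e. 420.9×0.161 = (1−0.528)·n1·0.537.
n1 = 67.765/(0.537×0.472) = 267.36 kg/s.
Recycle n6 = 0.528×267.36 = 141.16 kg/s.

141.2 kg/s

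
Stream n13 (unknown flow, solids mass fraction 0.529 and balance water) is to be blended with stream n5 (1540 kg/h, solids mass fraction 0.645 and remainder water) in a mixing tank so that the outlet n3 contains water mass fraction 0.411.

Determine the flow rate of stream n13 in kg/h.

1437 kg/h

Let n13 be the unknown flow. Total out = 1540 + n13.
water balance: 546.7 + 0.471·n13 = 0.411·(1540 + n13)
(0.471 − 0.411)·n13 = 0.411×1540 − 546.7 = 86.24
n13 = 86.24 / 0.060 = 1437.3 kg/h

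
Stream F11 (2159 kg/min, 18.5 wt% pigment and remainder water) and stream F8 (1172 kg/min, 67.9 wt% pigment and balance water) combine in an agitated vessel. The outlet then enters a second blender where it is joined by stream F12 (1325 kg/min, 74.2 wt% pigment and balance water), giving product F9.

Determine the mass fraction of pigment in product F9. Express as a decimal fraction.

0.468

Overall, product flow = 4656 kg/min.
pigment in = 2159×0.185 + 1172×0.679 + 1325×0.742 = 2178.4 kg/min.
pigment fraction in F9 = 0.468.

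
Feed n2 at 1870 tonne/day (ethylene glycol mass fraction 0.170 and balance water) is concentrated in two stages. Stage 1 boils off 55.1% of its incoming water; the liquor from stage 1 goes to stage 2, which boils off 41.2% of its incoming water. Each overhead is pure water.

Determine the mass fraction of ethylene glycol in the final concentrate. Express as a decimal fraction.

water in feed = 1870×0.830 = 1552.1 tonne/day.
After stage 1: water left = (1−0.551)×1552.1 = 696.89; stream total = 1014.8 tonne/day.
After stage 2: water left = (1−0.412)×696.89 = 409.77; final concentrate = 727.67 tonne/day.
ethylene glycol fraction = 317.9/727.67 = 0.437.

0.437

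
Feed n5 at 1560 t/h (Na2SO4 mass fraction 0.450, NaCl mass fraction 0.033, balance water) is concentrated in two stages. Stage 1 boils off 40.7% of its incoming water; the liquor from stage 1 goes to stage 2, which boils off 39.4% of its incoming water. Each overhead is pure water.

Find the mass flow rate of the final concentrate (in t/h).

water in feed = 1560×0.517 = 806.52 t/h.
After stage 1: water left = (1−0.407)×806.52 = 478.27; stream total = 1231.7 t/h.
After stage 2: water left = (1−0.394)×478.27 = 289.83; final concentrate = 1043.3 t/h.

1043 t/h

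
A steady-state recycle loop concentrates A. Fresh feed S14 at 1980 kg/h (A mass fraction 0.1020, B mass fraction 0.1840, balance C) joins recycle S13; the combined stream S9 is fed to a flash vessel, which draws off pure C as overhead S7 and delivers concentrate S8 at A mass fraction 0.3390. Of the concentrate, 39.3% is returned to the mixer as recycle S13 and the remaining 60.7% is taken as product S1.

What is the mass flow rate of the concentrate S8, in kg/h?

981.5 kg/h

Overall A balance (none leaves overhead): A in fresh feed = A in product, i.e. 1980×0.102 = (1−0.393)·S8·0.339.
S8 = 201.96/(0.339×0.607) = 981.47 kg/h.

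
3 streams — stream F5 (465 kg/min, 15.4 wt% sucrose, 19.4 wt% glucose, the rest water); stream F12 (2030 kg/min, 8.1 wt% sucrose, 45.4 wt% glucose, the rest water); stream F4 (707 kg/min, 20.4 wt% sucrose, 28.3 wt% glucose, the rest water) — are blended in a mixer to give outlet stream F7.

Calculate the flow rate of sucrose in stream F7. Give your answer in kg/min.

sucrose out = sucrose in = 465×0.154 + 2030×0.081 + 707×0.204 = 380.27 kg/min.

380.3 kg/min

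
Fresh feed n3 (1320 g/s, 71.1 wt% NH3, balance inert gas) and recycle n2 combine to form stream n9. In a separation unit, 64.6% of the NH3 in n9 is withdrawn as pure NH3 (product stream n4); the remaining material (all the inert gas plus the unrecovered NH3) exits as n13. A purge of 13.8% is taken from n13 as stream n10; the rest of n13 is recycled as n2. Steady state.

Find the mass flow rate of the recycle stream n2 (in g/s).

2795 g/s

inert gas enters only via n3 and leaves only via the purge: 1320×0.289 = 0.138×(inert gas in n13), and the separation unit passes all inert gas, so inert gas in n9 = inert gas in n13 = 2764.3 g/s.
NH3 in n9: m_A = 1320×0.711 + (1−0.138)·(1−0.646)·m_A, so m_A = 938.52/0.6949 = 1350.7 g/s.
n13 = (1−0.646)×1350.7 + 2764.3 = 3242.5 g/s.
Recycle n2 = (1−0.138)×3242.5 = 2795 g/s.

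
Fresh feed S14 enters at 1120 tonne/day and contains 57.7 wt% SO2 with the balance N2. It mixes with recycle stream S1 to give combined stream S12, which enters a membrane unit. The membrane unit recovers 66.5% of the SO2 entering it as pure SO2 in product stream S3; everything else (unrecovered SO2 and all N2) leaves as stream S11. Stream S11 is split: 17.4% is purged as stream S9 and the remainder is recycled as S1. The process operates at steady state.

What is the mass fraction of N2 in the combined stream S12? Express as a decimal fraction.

0.7529

N2 enters only via S14 and leaves only via the purge: 1120×0.423 = 0.174×(N2 in S11), and the membrane unit passes all N2, so N2 in S12 = N2 in S11 = 2722.8 tonne/day.
SO2 in S12: m_A = 1120×0.577 + (1−0.174)·(1−0.665)·m_A, so m_A = 646.24/0.7233 = 893.47 tonne/day.
S12 = 893.47 + 2722.8 = 3616.2 tonne/day.
N2 fraction in S12 = 2722.8/3616.2 = 0.7529.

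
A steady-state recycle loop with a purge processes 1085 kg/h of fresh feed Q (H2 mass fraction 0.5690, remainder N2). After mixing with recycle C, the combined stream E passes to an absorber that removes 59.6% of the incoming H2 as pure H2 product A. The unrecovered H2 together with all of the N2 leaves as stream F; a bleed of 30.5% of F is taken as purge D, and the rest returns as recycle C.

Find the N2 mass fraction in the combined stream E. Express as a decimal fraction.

0.6411

N2 enters only via Q and leaves only via the purge: 1085×0.431 = 0.305×(N2 in F), and the absorber passes all N2, so N2 in E = N2 in F = 1533.2 kg/h.
H2 in E: m_A = 1085×0.569 + (1−0.305)·(1−0.596)·m_A, so m_A = 617.36/0.7192 = 858.38 kg/h.
E = 858.38 + 1533.2 = 2391.6 kg/h.
N2 fraction in E = 1533.2/2391.6 = 0.6411.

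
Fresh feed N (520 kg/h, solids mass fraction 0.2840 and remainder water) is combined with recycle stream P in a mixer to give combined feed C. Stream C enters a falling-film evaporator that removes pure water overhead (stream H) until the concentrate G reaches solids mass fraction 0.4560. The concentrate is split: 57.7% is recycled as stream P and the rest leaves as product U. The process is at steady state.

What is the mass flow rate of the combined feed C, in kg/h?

961.8 kg/h

Overall solids balance (none leaves overhead): solids in fresh feed = solids in product, i.e. 520×0.284 = (1−0.577)·G·0.456.
G = 147.68/(0.456×0.423) = 765.63 kg/h.
Recycle P = 0.577×765.63 = 441.77 kg/h.
Combined feed C = 520 + 441.77 = 961.77 kg/h.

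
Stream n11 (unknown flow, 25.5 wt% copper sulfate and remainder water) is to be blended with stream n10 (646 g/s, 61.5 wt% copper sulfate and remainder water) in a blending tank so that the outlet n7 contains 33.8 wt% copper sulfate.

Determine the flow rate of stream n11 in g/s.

2156 g/s

Let n11 be the unknown flow. Total out = 646 + n11.
copper sulfate balance: 397.29 + 0.255·n11 = 0.338·(646 + n11)
(0.255 − 0.338)·n11 = 0.338×646 − 397.29 = -178.94
n11 = -178.94 / -0.083 = 2155.9 g/s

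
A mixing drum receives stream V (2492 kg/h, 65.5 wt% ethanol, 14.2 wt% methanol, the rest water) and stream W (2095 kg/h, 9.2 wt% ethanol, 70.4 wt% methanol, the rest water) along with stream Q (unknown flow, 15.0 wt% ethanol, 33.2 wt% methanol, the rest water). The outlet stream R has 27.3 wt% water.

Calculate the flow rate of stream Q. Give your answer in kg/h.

1302 kg/h

Let Q be the unknown flow. Total out = 4587 + Q.
water balance: 933.26 + 0.518·Q = 0.273·(4587 + Q)
(0.518 − 0.273)·Q = 0.273×4587 − 933.26 = 319
Q = 319 / 0.245 = 1302 kg/h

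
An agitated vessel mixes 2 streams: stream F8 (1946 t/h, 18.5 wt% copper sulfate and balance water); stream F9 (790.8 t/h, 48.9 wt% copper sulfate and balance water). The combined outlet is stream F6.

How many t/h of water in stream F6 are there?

1990 t/h

water out = water in = 1946×0.815 + 790.8×0.511 = 1990.1 t/h.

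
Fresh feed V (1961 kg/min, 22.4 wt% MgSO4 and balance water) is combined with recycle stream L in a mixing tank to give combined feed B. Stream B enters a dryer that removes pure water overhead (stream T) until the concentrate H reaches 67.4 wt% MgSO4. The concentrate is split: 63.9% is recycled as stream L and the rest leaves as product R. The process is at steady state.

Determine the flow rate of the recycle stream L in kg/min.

Overall MgSO4 balance (none leaves overhead): MgSO4 in fresh feed = MgSO4 in product, i.e. 1961×0.224 = (1−0.639)·H·0.674.
H = 439.26/(0.674×0.361) = 1805.3 kg/min.
Recycle L = 0.639×1805.3 = 1153.6 kg/min.

1154 kg/min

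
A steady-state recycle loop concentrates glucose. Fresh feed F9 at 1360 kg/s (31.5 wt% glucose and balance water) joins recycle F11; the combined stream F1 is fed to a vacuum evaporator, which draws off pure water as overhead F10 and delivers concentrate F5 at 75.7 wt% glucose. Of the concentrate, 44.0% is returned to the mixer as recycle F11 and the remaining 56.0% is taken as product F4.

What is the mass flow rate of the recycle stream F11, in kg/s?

Overall glucose balance (none leaves overhead): glucose in fresh feed = glucose in product, i.e. 1360×0.315 = (1−0.440)·F5·0.757.
F5 = 428.4/(0.757×0.560) = 1010.6 kg/s.
Recycle F11 = 0.440×1010.6 = 444.65 kg/s.

444.6 kg/s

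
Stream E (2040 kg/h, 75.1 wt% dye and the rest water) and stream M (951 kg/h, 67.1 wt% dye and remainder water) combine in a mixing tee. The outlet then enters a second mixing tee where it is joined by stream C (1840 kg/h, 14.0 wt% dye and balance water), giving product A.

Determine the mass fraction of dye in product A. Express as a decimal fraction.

0.503

Overall, product flow = 4831 kg/h.
dye in = 2040×0.751 + 951×0.671 + 1840×0.140 = 2427.8 kg/h.
dye fraction in A = 0.503.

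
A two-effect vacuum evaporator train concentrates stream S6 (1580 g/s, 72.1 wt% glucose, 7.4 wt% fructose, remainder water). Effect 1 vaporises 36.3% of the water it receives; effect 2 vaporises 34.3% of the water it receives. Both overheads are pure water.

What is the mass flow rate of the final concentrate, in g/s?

water in feed = 1580×0.205 = 323.9 g/s.
After stage 1: water left = (1−0.363)×323.9 = 206.32; stream total = 1462.4 g/s.
After stage 2: water left = (1−0.343)×206.32 = 135.56; final concentrate = 1391.7 g/s.

1392 g/s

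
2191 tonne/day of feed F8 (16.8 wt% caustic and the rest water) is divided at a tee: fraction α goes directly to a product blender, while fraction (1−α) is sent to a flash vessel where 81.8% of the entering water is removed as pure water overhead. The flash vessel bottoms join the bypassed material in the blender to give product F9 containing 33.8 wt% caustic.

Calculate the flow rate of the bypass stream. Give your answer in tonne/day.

All 2191×0.168 = 368.09 tonne/day of caustic reaches F9, so F9 = 368.09/0.338 = 1089 tonne/day and vapour = 1102 tonne/day.
The evaporator receives (1−α)·2191 of feed at 0.832 water and removes 0.818 of that water:
0.818×0.832×(1−α)×2191 = 1102
(1−α) = 1102/1491.1 = 0.7390;  α = 0.2610.
Bypass flow = 0.2610×2191 = 571.81 tonne/day.

571.8 tonne/day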